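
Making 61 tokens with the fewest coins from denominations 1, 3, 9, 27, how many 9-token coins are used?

0

61 = 2×27 + 2×3 + 1×1
Count of 9: 0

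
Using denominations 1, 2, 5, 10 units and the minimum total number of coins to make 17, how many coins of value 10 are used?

1

17 − 1×10→7 − 1×5→2 − 1×2→0
Count of 10: 1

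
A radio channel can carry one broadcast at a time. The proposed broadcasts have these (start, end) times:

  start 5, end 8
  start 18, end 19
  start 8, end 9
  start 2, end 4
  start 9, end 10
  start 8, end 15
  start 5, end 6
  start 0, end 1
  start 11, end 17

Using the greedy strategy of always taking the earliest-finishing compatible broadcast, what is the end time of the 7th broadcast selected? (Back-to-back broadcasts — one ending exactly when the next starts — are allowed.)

19

By end time: (0,1), (2,4), (5,6), (5,8), (8,9), (9,10), (8,15), (11,17), (18,19).
Pick (0,1); next start ≥ 1 → (2,4); next start ≥ 4 → (5,6); next start ≥ 6 → (8,9); next start ≥ 9 → (9,10); next start ≥ 10 → (11,17); next start ≥ 17 → (18,19).
Selected: (0,1) (2,4) (5,6) (8,9) (9,10) (11,17) (18,19)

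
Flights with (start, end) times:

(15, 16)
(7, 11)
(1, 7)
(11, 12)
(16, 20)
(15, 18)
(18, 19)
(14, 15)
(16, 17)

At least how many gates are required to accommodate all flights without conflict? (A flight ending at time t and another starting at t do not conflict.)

starts: [1, 7, 11, 14, 15, 15, 16, 16, 18]
ends:   [7, 11, 12, 15, 16, 17, 18, 19, 20]
s1→1 e7→0 s7→1 e11→0 s11→1 e12→0 s14→1 e15→0 s15→1 s15→2 e16→1 s16→2 s16→3  — peak 3.

3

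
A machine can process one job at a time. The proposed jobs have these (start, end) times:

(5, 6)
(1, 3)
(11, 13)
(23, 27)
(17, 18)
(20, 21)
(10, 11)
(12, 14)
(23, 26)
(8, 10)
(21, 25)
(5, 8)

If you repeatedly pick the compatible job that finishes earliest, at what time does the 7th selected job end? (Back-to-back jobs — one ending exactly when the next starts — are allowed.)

Greedy by earliest finish: after sorting by end time, pick each interval compatible with the last pick.
Sorted by end: (1,3)  (5,6)  (5,8)  (8,10)  (10,11)  (11,13)  (12,14)  (17,18)  (20,21)  (21,25)  (23,26)  (23,27)
take (1,3); take (5,6); take (8,10); take (10,11); take (11,13); skip (12,14); take (17,18); take (20,21); take (21,25).
Selected: (1,3) (5,6) (8,10) (10,11) (11,13) (17,18) (20,21) (21,25)

21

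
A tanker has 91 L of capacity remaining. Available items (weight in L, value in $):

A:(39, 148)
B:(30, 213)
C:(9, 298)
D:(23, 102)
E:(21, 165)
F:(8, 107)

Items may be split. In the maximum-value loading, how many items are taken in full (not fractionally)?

Order: C (298/9=33.11) > F (107/8=13.38) > E (165/21=7.86) > B (213/30=7.10) > D (102/23=4.43) > A (148/39=3.79)
Fill: take C (9 @ 298) → take F (8 @ 107) → take E (21 @ 165) → take B (30 @ 213) → take D (23 @ 102); 91/91 used.
5 item(s) taken whole.

5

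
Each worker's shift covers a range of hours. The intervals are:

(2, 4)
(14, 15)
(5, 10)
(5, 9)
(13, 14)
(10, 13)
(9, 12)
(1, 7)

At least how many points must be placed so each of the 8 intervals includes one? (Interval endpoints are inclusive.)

4

By right end: [2,4]  [1,7]  [5,9]  [5,10]  [9,12]  [10,13]  [13,14]  [14,15]
[2,4] uncovered → point at 4; [5,9] uncovered → point at 9; [10,13] uncovered → point at 13; [14,15] uncovered → point at 15.
Points: 4, 9, 13, 15 (4 total).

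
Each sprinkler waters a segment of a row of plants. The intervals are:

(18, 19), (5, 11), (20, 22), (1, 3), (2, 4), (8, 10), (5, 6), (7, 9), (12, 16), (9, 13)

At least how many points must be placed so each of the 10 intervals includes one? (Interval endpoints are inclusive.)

Process intervals by earliest right end; each time one isn't hit yet, stab at its right endpoint.
Sorted: [1,3] [2,4] [5,6] [7,9] [8,10] [5,11] [9,13] [12,16] [18,19] [20,22]
{[1,3],[2,4]} hit by 3; {[5,6]} hit by 6; {[7,9],[8,10],[5,11],[9,13]} hit by 9; {[12,16]} hit by 16; {[18,19]} hit by 19; {[20,22]} hit by 22.
Points: 3, 6, 9, 16, 19, 22 (6 total).

6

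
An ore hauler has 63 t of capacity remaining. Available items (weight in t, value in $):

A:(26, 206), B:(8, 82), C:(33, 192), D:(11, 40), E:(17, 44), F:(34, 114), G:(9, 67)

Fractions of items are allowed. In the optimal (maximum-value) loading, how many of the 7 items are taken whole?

3

Ratios (sorted): B 10.25, A 7.92, G 7.44, C 5.82, D 3.64, F 3.35, E 2.59
take B (8 @ 82); take A (26 @ 206); take G (9 @ 67); take 20/33 of C → 116.36. Capacity used 63/63.
3 item(s) taken whole; one partial (take 20/33 of C).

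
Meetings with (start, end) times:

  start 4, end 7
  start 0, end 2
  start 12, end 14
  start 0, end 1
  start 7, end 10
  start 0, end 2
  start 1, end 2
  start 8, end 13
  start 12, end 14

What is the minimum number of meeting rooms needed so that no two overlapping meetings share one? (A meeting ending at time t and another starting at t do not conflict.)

The answer is the maximum number of intervals overlapping at any instant.
Events (time:±→running): 0:+→1 0:+→2 0:+→3 … peak 3.

3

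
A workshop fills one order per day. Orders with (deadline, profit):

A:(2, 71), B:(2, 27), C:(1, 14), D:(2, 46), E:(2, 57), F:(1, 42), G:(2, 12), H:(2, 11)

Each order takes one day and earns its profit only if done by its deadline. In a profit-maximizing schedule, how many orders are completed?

2

Profit order: A=71 E=57 D=46 F=42 B=27 C=14 G=12 H=11
Assign: A→slot 2, E→slot 1, D skipped, F skipped, B skipped, C skipped, G skipped, H skipped.
Slots: [1:E] [2:A]
2 of 8 scheduled.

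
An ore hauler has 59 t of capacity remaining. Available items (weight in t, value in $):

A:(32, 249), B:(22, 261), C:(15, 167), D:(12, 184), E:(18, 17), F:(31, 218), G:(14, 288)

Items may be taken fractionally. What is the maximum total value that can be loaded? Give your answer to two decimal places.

Ratios (sorted): G 20.57, D 15.33, B 11.86, C 11.13, A 7.78, F 7.03, E 0.94
take G (14 @ 288); take D (12 @ 184); take B (22 @ 261); take 11/15 of C → 122.47. Capacity used 59/59.
Total value = 855.47

855.47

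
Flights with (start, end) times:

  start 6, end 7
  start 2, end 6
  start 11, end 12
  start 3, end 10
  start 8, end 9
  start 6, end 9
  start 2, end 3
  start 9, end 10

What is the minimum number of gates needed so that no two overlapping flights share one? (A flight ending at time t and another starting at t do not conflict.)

3

starts: [2, 2, 3, 6, 6, 8, 9, 11]
ends:   [3, 6, 7, 9, 9, 10, 10, 12]
s2→1 s2→2 e3→1 s3→2 e6→1 s6→2 s6→3  — peak 3.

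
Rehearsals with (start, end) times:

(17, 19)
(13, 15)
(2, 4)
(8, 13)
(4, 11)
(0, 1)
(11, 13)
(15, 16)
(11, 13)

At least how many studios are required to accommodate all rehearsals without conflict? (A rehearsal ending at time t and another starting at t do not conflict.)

3

Events (time:±→running): 0:+→1 1:-→0 2:+→1 4:-→0 4:+→1 8:+→2 11:-→1 11:+→2 11:+→3 … peak 3.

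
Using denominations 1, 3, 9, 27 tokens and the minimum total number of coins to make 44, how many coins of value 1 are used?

44 − 1×27→17 − 1×9→8 − 2×3→2 − 2×1→0
Count of 1: 2

2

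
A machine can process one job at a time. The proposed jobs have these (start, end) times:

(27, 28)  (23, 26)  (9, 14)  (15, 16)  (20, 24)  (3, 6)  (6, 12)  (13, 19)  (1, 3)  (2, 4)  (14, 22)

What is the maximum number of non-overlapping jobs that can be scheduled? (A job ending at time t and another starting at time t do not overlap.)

6

Greedy by earliest finish: after sorting by end time, pick each interval compatible with the last pick.
By end time: (1,3), (2,4), (3,6), (6,12), (9,14), (15,16), (13,19), (14,22), (20,24), (23,26), (27,28).
Pick (1,3); next start ≥ 3 → (3,6); next start ≥ 6 → (6,12); next start ≥ 12 → (15,16); next start ≥ 16 → (20,24); next start ≥ 24 → (27,28).
Selected 6 jobs.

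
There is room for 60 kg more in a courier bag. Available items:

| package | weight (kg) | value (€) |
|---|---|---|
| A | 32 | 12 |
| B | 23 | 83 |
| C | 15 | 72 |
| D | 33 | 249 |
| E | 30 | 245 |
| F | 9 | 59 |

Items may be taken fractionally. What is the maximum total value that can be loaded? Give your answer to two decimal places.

Greedy by value/weight ratio, highest first.
Order: E (245/30=8.17) > D (249/33=7.55) > F (59/9=6.56) > C (72/15=4.80) > B (83/23=3.61) > A (12/32=0.38)
Fill: take E (30 @ 245) → take 30/33 of D → 226.36; 60/60 used.
Total value = 471.36

471.36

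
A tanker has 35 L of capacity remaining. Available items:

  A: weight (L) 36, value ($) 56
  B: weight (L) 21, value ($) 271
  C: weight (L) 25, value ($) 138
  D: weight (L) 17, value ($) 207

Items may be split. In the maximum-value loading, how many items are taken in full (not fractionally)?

Sort by value per unit weight and fill in that order.
Order: B (271/21=12.90) > D (207/17=12.18) > C (138/25=5.52) > A (56/36=1.56)
Fill: take B (21 @ 271) → take 14/17 of D → 170.47; 35/35 used.
1 item(s) taken whole; one partial (take 14/17 of D).

1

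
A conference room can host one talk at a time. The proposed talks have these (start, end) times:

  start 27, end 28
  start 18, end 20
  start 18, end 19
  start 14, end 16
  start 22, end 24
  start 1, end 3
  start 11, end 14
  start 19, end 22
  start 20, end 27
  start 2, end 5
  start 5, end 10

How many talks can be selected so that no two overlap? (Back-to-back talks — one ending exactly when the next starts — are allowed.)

Sorted by end: (1,3)  (2,5)  (5,10)  (11,14)  (14,16)  (18,19)  (18,20)  (19,22)  (22,24)  (20,27)  (27,28)
take (1,3); take (5,10); take (11,14); take (14,16); take (18,19); take (19,22); take (22,24); skip (20,27); take (27,28).
Selected 8 talks.

8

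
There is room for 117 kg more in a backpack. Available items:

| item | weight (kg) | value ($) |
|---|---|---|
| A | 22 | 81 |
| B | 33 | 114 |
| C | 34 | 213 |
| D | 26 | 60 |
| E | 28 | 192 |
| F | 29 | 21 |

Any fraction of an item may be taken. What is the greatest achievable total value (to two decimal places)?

Greedy by value/weight ratio, highest first.
Order: E (192/28=6.86) > C (213/34=6.26) > A (81/22=3.68) > B (114/33=3.45) > D (60/26=2.31) > F (21/29=0.72)
Fill: take E (28 @ 192) → take C (34 @ 213) → take A (22 @ 81) → take B (33 @ 114); 117/117 used.
Total value = 600.00

600.00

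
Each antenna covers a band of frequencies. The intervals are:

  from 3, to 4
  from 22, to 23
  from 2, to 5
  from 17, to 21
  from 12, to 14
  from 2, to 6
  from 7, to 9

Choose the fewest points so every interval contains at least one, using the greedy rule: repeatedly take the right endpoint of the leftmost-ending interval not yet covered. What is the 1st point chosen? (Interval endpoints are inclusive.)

Process intervals by earliest right end; each time one isn't hit yet, stab at its right endpoint.
By right end: [3,4]  [2,5]  [2,6]  [7,9]  [12,14]  [17,21]  [22,23]
[3,4] uncovered → point at 4; [7,9] uncovered → point at 9; [12,14] uncovered → point at 14; [17,21] uncovered → point at 21; [22,23] uncovered → point at 23.
Points: 4, 9, 14, 21, 23 (5 total).

4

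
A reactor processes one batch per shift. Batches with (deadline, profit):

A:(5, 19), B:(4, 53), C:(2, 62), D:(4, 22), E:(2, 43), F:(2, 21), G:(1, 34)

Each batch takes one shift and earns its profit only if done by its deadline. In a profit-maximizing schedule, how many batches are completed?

Sort by profit descending; place each in the latest free slot ≤ its deadline.
By profit: C(d2,62), B(d4,53), E(d2,43), G(d1,34), D(d4,22), F(d2,21), A(d5,19)
C→slot 2; B→slot 4; E→slot 1; G skipped; D→slot 3; F skipped; A→slot 5.
5 of 7 scheduled.

5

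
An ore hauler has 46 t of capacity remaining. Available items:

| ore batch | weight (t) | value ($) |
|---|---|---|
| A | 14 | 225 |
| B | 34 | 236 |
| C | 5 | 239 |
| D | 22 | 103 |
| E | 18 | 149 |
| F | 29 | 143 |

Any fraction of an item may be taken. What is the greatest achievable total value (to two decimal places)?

675.47

Greedy by value/weight ratio, highest first.
Order: C (239/5=47.80) > A (225/14=16.07) > E (149/18=8.28) > B (236/34=6.94) > F (143/29=4.93) > D (103/22=4.68)
Fill: take C (5 @ 239) → take A (14 @ 225) → take E (18 @ 149) → take 9/34 of B → 62.47; 46/46 used.
Total value = 675.47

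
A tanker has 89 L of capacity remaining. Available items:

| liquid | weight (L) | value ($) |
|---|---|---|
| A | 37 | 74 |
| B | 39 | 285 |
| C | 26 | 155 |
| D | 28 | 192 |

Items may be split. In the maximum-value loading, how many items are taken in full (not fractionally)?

2

Order: B (285/39=7.31) > D (192/28=6.86) > C (155/26=5.96) > A (74/37=2.00)
Fill: take B (39 @ 285) → take D (28 @ 192) → take 22/26 of C → 131.15; 89/89 used.
2 item(s) taken whole; one partial (take 22/26 of C).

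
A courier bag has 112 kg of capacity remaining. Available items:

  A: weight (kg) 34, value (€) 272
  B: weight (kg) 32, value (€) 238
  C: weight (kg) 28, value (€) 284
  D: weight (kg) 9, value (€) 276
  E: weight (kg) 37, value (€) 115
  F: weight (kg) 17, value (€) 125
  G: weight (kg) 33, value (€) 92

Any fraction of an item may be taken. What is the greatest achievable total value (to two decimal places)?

Sort by value per unit weight and fill in that order.
Order: D (276/9=30.67) > C (284/28=10.14) > A (272/34=8.00) > B (238/32=7.44) > F (125/17=7.35) > E (115/37=3.11) > G (92/33=2.79)
Fill: take D (9 @ 276) → take C (28 @ 284) → take A (34 @ 272) → take B (32 @ 238) → take 9/17 of F → 66.18; 112/112 used.
Total value = 1136.18

1136.18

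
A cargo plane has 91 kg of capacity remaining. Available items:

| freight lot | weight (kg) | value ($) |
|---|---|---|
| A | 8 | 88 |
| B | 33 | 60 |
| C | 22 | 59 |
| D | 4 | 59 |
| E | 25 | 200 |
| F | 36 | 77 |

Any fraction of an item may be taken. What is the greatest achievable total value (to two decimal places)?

474.44

Sort by value per unit weight and fill in that order.
Ratios (sorted): D 14.75, A 11.00, E 8.00, C 2.68, F 2.14, B 1.82
take D (4 @ 59); take A (8 @ 88); take E (25 @ 200); take C (22 @ 59); take 32/36 of F → 68.44. Capacity used 91/91.
Total value = 474.44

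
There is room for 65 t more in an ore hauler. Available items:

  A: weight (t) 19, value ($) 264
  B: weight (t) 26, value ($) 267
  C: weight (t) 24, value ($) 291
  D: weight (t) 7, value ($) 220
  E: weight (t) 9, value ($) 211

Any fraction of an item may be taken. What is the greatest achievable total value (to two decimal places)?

1047.62

Order: D (220/7=31.43) > E (211/9=23.44) > A (264/19=13.89) > C (291/24=12.12) > B (267/26=10.27)
Fill: take D (7 @ 220) → take E (9 @ 211) → take A (19 @ 264) → take C (24 @ 291) → take 6/26 of B → 61.62; 65/65 used.
Total value = 1047.62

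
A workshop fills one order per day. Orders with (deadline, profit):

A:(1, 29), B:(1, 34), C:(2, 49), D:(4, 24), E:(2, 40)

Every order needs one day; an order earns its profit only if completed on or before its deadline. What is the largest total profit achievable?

113

Profit order: C=49 E=40 B=34 A=29 D=24
Assign: C→slot 2, E→slot 1, B skipped, A skipped, D→slot 4.
Slots: [1:E] [2:C] [4:D]
Profit = 40 + 49 + 24 = 113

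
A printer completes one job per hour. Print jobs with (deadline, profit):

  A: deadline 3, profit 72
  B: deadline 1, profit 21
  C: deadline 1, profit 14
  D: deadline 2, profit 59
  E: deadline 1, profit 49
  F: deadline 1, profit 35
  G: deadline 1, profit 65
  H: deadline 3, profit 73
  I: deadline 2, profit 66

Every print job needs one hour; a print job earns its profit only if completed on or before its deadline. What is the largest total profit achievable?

211

Take jobs in profit order; each goes to the latest open slot no later than its deadline.
By profit: H(d3,73), A(d3,72), I(d2,66), G(d1,65), D(d2,59), E(d1,49), F(d1,35), B(d1,21), C(d1,14)
H→slot 3; A→slot 2; I→slot 1; G skipped; D skipped; E skipped; F skipped; B skipped; C skipped.
Profit = 66 + 72 + 73 = 211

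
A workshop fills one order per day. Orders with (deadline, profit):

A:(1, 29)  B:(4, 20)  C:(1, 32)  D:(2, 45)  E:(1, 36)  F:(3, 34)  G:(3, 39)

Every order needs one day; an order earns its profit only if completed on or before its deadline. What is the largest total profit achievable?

Profit order: D=45 G=39 E=36 F=34 C=32 A=29 B=20
Assign: D→slot 2, G→slot 3, E→slot 1, F skipped, C skipped, A skipped, B→slot 4.
Slots: [1:E] [2:D] [3:G] [4:B]
Profit = 36 + 45 + 39 + 20 = 140

140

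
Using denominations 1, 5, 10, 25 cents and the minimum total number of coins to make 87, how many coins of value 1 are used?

87 − 3×25→12 − 1×10→2 − 2×1→0
Count of 1: 2

2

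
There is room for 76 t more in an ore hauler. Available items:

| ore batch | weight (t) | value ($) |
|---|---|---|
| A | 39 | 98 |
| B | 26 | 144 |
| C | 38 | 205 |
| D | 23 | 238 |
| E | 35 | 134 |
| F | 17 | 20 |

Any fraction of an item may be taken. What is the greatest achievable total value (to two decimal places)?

Greedy by value/weight ratio, highest first.
Ratios (sorted): D 10.35, B 5.54, C 5.39, E 3.83, A 2.51, F 1.18
take D (23 @ 238); take B (26 @ 144); take 27/38 of C → 145.66. Capacity used 76/76.
Total value = 527.66

527.66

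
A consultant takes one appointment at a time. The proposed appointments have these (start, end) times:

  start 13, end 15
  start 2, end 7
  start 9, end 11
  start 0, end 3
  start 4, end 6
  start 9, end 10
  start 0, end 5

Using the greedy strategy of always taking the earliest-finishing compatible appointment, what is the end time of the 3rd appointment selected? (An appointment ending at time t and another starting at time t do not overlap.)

10

Order by finish time; keep every interval that doesn't clash with the previous kept one.
By end time: (0,3), (0,5), (4,6), (2,7), (9,10), (9,11), (13,15).
Pick (0,3); next start ≥ 3 → (4,6); next start ≥ 6 → (9,10); next start ≥ 10 → (13,15).
Selected: (0,3) (4,6) (9,10) (13,15)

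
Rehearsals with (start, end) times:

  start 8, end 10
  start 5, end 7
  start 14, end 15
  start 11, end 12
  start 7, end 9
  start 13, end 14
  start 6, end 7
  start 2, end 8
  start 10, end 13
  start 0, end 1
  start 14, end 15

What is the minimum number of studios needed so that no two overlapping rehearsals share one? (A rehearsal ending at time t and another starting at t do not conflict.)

The answer is the maximum number of intervals overlapping at any instant.
Events (time:±→running): 0:+→1 1:-→0 2:+→1 5:+→2 6:+→3 … peak 3.

3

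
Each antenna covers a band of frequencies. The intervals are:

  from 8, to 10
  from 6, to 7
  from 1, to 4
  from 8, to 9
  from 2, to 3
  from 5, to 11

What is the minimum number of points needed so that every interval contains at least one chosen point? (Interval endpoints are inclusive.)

3

Process intervals by earliest right end; each time one isn't hit yet, stab at its right endpoint.
Sorted: [2,3] [1,4] [6,7] [8,9] [8,10] [5,11]
{[2,3],[1,4]} hit by 3; {[6,7]} hit by 7; {[8,9],[8,10],[5,11]} hit by 9.
Points: 3, 7, 9 (3 total).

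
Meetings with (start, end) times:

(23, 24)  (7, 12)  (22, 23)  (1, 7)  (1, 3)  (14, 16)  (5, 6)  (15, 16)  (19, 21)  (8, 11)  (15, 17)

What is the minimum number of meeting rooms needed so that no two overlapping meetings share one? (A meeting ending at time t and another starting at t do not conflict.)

starts: [1, 1, 5, 7, 8, 14, 15, 15, 19, 22, 23]
ends:   [3, 6, 7, 11, 12, 16, 16, 17, 21, 23, 24]
s1→1 s1→2 e3→1 s5→2 e6→1 e7→0 s7→1 s8→2 e11→1 e12→0 s14→1 s15→2 s15→3  — peak 3.

3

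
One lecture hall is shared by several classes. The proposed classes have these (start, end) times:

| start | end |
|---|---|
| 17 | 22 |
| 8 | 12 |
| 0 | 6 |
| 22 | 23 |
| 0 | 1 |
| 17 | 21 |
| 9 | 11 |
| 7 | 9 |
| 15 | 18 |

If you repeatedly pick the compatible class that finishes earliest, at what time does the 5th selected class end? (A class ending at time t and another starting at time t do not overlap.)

23

Greedy by earliest finish: after sorting by end time, pick each interval compatible with the last pick.
By end time: (0,1), (0,6), (7,9), (9,11), (8,12), (15,18), (17,21), (17,22), (22,23).
Pick (0,1); next start ≥ 1 → (7,9); next start ≥ 9 → (9,11); next start ≥ 11 → (15,18); next start ≥ 18 → (22,23).
Selected: (0,1) (7,9) (9,11) (15,18) (22,23)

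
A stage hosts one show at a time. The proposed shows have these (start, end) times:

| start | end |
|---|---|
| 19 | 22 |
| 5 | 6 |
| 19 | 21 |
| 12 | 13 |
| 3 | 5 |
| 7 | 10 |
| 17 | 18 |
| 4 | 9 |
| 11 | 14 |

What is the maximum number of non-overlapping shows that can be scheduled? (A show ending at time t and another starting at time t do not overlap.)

6

Sorted by end: (3,5)  (5,6)  (4,9)  (7,10)  (12,13)  (11,14)  (17,18)  (19,21)  (19,22)
take (3,5); take (5,6); skip (4,9); take (7,10); take (12,13); take (17,18); take (19,21); skip (19,22).
Selected 6 shows.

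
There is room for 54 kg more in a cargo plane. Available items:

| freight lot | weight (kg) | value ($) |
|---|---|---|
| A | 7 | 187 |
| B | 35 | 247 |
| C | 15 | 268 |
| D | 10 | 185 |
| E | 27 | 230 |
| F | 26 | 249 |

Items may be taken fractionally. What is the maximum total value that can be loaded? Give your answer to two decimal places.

Greedy by value/weight ratio, highest first.
Order: A (187/7=26.71) > D (185/10=18.50) > C (268/15=17.87) > F (249/26=9.58) > E (230/27=8.52) > B (247/35=7.06)
Fill: take A (7 @ 187) → take D (10 @ 185) → take C (15 @ 268) → take 22/26 of F → 210.69; 54/54 used.
Total value = 850.69

850.69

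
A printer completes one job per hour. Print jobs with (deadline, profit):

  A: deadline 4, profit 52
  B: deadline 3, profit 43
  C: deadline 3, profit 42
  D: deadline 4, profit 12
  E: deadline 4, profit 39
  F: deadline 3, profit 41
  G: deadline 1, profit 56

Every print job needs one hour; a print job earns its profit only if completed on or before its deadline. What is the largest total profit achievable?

Take jobs in profit order; each goes to the latest open slot no later than its deadline.
By profit: G(d1,56), A(d4,52), B(d3,43), C(d3,42), F(d3,41), E(d4,39), D(d4,12)
G→slot 1; A→slot 4; B→slot 3; C→slot 2; F skipped; E skipped; D skipped.
Profit = 56 + 42 + 43 + 52 = 193

193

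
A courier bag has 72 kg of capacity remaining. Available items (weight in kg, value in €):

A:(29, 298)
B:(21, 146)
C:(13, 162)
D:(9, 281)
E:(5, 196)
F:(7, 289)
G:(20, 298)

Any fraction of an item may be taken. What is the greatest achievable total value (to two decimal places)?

Greedy by value/weight ratio, highest first.
Ratios (sorted): F 41.29, E 39.20, D 31.22, G 14.90, C 12.46, A 10.28, B 6.95
take F (7 @ 289); take E (5 @ 196); take D (9 @ 281); take G (20 @ 298); take C (13 @ 162); take 18/29 of A → 184.97. Capacity used 72/72.
Total value = 1410.97

1410.97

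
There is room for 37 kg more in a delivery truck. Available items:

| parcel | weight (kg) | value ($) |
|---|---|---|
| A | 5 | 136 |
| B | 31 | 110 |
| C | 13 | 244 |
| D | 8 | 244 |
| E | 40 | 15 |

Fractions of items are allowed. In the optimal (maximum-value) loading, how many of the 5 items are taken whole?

3

Order: D (244/8=30.50) > A (136/5=27.20) > C (244/13=18.77) > B (110/31=3.55) > E (15/40=0.38)
Fill: take D (8 @ 244) → take A (5 @ 136) → take C (13 @ 244) → take 11/31 of B → 39.03; 37/37 used.
3 item(s) taken whole; one partial (take 11/31 of B).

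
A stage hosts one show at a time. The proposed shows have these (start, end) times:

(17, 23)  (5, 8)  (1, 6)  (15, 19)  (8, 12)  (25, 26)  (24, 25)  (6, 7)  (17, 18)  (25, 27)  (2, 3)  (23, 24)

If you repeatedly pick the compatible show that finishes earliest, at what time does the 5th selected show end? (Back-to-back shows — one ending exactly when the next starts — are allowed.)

Sort by end time and greedily take each interval whose start is ≥ the last chosen end.
By end time: (2,3), (1,6), (6,7), (5,8), (8,12), (17,18), (15,19), (17,23), (23,24), (24,25), (25,26), (25,27).
Pick (2,3); next start ≥ 3 → (6,7); next start ≥ 7 → (8,12); next start ≥ 12 → (17,18); next start ≥ 18 → (23,24); next start ≥ 24 → (24,25); next start ≥ 25 → (25,26).
Selected: (2,3) (6,7) (8,12) (17,18) (23,24) (24,25) (25,26)

24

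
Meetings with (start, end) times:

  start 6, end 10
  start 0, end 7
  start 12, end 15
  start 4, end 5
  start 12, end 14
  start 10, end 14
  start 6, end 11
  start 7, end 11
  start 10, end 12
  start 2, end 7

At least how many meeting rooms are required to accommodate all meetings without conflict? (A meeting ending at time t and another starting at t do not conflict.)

Count concurrent intervals with a sweep; the peak is the room count.
starts: [0, 2, 4, 6, 6, 7, 10, 10, 12, 12]
ends:   [5, 7, 7, 10, 11, 11, 12, 14, 14, 15]
s0→1 s2→2 s4→3 e5→2 s6→3 s6→4  — peak 4.

4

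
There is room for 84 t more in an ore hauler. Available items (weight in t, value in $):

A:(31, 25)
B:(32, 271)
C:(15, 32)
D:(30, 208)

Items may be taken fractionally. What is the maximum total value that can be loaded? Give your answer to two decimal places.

Greedy by value/weight ratio, highest first.
Order: B (271/32=8.47) > D (208/30=6.93) > C (32/15=2.13) > A (25/31=0.81)
Fill: take B (32 @ 271) → take D (30 @ 208) → take C (15 @ 32) → take 7/31 of A → 5.65; 84/84 used.
Total value = 516.65

516.65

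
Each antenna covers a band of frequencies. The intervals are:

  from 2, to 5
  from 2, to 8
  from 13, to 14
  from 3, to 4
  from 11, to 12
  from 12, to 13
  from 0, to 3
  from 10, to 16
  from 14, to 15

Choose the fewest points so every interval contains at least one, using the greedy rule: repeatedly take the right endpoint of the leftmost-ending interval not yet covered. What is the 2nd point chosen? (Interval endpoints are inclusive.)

Sort by right endpoint; whenever an interval is uncovered, place a point at its right end.
Sorted: [0,3] [3,4] [2,5] [2,8] [11,12] [12,13] [13,14] [14,15] [10,16]
{[0,3],[3,4],[2,5],[2,8]} hit by 3; {[11,12],[12,13]} hit by 12; {[13,14],[14,15],[10,16]} hit by 14.
Points: 3, 12, 14 (3 total).

12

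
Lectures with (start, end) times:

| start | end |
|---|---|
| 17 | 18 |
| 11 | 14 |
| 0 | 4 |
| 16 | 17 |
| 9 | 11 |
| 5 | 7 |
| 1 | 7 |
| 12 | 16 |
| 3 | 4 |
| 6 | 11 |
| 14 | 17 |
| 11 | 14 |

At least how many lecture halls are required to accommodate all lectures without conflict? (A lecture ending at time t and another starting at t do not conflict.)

3

Events (time:±→running): 0:+→1 1:+→2 3:+→3 … peak 3.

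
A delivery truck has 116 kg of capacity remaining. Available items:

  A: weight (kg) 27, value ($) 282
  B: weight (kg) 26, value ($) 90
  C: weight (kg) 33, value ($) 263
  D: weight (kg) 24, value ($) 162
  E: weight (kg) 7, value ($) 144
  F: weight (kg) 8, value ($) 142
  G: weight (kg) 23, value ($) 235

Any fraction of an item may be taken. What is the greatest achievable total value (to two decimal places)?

Order: E (144/7=20.57) > F (142/8=17.75) > A (282/27=10.44) > G (235/23=10.22) > C (263/33=7.97) > D (162/24=6.75) > B (90/26=3.46)
Fill: take E (7 @ 144) → take F (8 @ 142) → take A (27 @ 282) → take G (23 @ 235) → take C (33 @ 263) → take 18/24 of D → 121.50; 116/116 used.
Total value = 1187.50

1187.50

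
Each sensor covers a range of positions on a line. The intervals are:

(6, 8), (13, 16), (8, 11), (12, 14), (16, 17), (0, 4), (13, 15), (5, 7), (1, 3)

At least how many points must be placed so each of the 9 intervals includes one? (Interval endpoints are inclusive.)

Sort by right endpoint; whenever an interval is uncovered, place a point at its right end.
By right end: [1,3]  [0,4]  [5,7]  [6,8]  [8,11]  [12,14]  [13,15]  [13,16]  [16,17]
[1,3] uncovered → point at 3; [5,7] uncovered → point at 7; [8,11] uncovered → point at 11; [12,14] uncovered → point at 14; [16,17] uncovered → point at 17.
Points: 3, 7, 11, 14, 17 (5 total).

5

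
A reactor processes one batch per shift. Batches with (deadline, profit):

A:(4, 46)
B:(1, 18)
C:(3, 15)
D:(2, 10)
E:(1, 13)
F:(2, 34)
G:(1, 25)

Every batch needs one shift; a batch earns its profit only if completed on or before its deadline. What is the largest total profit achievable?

120

By profit: A(d4,46), F(d2,34), G(d1,25), B(d1,18), C(d3,15), E(d1,13), D(d2,10)
A→slot 4; F→slot 2; G→slot 1; B skipped; C→slot 3; E skipped; D skipped.
Profit = 25 + 34 + 15 + 46 = 120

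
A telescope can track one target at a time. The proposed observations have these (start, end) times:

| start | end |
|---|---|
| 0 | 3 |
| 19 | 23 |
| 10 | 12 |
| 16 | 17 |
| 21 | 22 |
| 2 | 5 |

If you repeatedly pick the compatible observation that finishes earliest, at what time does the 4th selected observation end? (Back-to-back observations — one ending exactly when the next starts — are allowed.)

22

By end time: (0,3), (2,5), (10,12), (16,17), (21,22), (19,23).
Pick (0,3); next start ≥ 3 → (10,12); next start ≥ 12 → (16,17); next start ≥ 17 → (21,22).
Selected: (0,3) (10,12) (16,17) (21,22)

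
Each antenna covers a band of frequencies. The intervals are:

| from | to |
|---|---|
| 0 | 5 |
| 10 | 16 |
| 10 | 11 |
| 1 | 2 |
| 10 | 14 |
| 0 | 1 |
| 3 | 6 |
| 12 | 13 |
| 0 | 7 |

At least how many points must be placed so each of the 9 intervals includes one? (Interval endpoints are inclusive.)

4

Sort by right endpoint; whenever an interval is uncovered, place a point at its right end.
Sorted: [0,1] [1,2] [0,5] [3,6] [0,7] [10,11] [12,13] [10,14] [10,16]
{[0,1],[1,2],[0,5]} hit by 1; {[3,6],[0,7]} hit by 6; {[10,11]} hit by 11; {[12,13],[10,14],[10,16]} hit by 13.
Points: 1, 6, 11, 13 (4 total).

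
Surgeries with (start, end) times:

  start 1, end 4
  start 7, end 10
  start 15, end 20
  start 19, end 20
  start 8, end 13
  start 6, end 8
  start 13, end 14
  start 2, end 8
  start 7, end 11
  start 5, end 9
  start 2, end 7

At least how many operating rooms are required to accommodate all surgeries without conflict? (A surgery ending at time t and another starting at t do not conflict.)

The answer is the maximum number of intervals overlapping at any instant.
starts: [1, 2, 2, 5, 6, 7, 7, 8, 13, 15, 19]
ends:   [4, 7, 8, 8, 9, 10, 11, 13, 14, 20, 20]
s1→1 s2→2 s2→3 e4→2 s5→3 s6→4 e7→3 s7→4 s7→5  — peak 5.

5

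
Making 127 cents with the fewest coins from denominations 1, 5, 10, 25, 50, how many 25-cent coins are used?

Greedy: take as many of the largest coin as possible, then repeat with the remainder.
127 = 2×50 + 1×25 + 2×1
Count of 25: 1

1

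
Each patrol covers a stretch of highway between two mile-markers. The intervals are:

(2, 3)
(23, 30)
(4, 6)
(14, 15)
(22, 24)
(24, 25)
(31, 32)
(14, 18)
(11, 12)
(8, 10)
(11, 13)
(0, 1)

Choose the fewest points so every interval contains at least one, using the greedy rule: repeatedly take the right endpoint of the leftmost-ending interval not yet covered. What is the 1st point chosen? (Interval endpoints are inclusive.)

1

By right end: [0,1]  [2,3]  [4,6]  [8,10]  [11,12]  [11,13]  [14,15]  [14,18]  [22,24]  [24,25]  [23,30]  [31,32]
[0,1] uncovered → point at 1; [2,3] uncovered → point at 3; [4,6] uncovered → point at 6; [8,10] uncovered → point at 10; [11,12] uncovered → point at 12; [14,15] uncovered → point at 15; [22,24] uncovered → point at 24; [31,32] uncovered → point at 32.
Points: 1, 3, 6, 10, 12, 15, 24, 32 (8 total).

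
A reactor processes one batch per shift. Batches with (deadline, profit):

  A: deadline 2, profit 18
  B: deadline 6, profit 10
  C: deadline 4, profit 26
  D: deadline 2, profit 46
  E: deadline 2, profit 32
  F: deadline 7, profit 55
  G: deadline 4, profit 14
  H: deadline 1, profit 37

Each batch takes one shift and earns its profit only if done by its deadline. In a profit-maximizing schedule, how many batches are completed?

By profit: F(d7,55), D(d2,46), H(d1,37), E(d2,32), C(d4,26), A(d2,18), G(d4,14), B(d6,10)
F→slot 7; D→slot 2; H→slot 1; E skipped; C→slot 4; A skipped; G→slot 3; B→slot 6.
6 of 8 scheduled.

6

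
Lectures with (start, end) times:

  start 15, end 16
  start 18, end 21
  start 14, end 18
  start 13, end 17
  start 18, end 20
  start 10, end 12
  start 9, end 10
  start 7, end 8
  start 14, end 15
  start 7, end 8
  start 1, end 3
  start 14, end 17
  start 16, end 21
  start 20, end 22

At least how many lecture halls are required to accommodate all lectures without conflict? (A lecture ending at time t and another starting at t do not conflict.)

4

The answer is the maximum number of intervals overlapping at any instant.
starts: [1, 7, 7, 9, 10, 13, 14, 14, 14, 15, 16, 18, 18, 20]
ends:   [3, 8, 8, 10, 12, 15, 16, 17, 17, 18, 20, 21, 21, 22]
s1→1 e3→0 s7→1 s7→2 e8→1 e8→0 s9→1 e10→0 s10→1 e12→0 s13→1 s14→2 s14→3 s14→4  — peak 4.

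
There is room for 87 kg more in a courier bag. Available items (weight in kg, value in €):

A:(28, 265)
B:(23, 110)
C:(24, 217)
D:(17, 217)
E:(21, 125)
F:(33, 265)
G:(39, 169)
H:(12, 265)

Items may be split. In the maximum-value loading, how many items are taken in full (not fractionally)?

4

Greedy by value/weight ratio, highest first.
Ratios (sorted): H 22.08, D 12.76, A 9.46, C 9.04, F 8.03, E 5.95, B 4.78, G 4.33
take H (12 @ 265); take D (17 @ 217); take A (28 @ 265); take C (24 @ 217); take 6/33 of F → 48.18. Capacity used 87/87.
4 item(s) taken whole; one partial (take 6/33 of F).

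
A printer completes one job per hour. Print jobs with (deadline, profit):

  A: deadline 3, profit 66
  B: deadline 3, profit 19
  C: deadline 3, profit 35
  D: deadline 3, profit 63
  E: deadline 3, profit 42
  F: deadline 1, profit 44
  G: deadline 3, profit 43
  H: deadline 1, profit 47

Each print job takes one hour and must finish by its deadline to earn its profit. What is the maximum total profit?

176

Sort by profit descending; place each in the latest free slot ≤ its deadline.
Profit order: A=66 D=63 H=47 F=44 G=43 E=42 C=35 B=19
Assign: A→slot 3, D→slot 2, H→slot 1, F skipped, G skipped, E skipped, C skipped, B skipped.
Slots: [1:H] [2:D] [3:A]
Profit = 47 + 63 + 66 = 176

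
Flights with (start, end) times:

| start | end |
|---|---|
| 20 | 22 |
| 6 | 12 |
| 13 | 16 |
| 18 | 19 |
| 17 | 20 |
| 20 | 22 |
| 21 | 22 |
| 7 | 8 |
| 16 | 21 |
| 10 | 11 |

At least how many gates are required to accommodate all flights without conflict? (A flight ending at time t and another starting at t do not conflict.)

starts: [6, 7, 10, 13, 16, 17, 18, 20, 20, 21]
ends:   [8, 11, 12, 16, 19, 20, 21, 22, 22, 22]
s6→1 s7→2 e8→1 s10→2 e11→1 e12→0 s13→1 e16→0 s16→1 s17→2 s18→3  — peak 3.

3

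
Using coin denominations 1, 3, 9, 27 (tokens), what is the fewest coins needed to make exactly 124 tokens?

8

124 − 4×27→16 − 1×9→7 − 2×3→1 − 1×1→0
Total coins = 4 + 1 + 2 + 1 = 8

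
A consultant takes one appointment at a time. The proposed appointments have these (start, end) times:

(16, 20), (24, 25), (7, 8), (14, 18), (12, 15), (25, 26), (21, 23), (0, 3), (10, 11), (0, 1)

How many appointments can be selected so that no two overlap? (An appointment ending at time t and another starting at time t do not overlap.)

Order by finish time; keep every interval that doesn't clash with the previous kept one.
By end time: (0,1), (0,3), (7,8), (10,11), (12,15), (14,18), (16,20), (21,23), (24,25), (25,26).
Pick (0,1); next start ≥ 1 → (7,8); next start ≥ 8 → (10,11); next start ≥ 11 → (12,15); next start ≥ 15 → (16,20); next start ≥ 20 → (21,23); next start ≥ 23 → (24,25); next start ≥ 25 → (25,26).
Selected 8 appointments.

8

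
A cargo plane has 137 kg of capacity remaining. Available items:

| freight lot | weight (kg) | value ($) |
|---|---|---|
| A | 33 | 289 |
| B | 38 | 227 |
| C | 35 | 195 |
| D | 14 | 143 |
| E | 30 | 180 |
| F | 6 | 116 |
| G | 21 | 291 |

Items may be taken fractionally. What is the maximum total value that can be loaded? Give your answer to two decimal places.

1216.13

Ratios (sorted): F 19.33, G 13.86, D 10.21, A 8.76, E 6.00, B 5.97, C 5.57
take F (6 @ 116); take G (21 @ 291); take D (14 @ 143); take A (33 @ 289); take E (30 @ 180); take 33/38 of B → 197.13. Capacity used 137/137.
Total value = 1216.13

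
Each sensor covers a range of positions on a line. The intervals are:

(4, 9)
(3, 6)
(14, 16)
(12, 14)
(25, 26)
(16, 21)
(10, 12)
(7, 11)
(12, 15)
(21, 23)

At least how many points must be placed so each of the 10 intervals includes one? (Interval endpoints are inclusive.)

By right end: [3,6]  [4,9]  [7,11]  [10,12]  [12,14]  [12,15]  [14,16]  [16,21]  [21,23]  [25,26]
[3,6] uncovered → point at 6; [7,11] uncovered → point at 11; [12,14] uncovered → point at 14; [16,21] uncovered → point at 21; [25,26] uncovered → point at 26.
Points: 6, 11, 14, 21, 26 (5 total).

5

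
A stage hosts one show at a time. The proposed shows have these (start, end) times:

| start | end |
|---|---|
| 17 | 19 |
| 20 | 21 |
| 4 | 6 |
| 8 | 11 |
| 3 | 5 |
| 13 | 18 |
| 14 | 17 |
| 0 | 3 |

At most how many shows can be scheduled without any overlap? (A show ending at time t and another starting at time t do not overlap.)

Order by finish time; keep every interval that doesn't clash with the previous kept one.
Sorted by end: (0,3)  (3,5)  (4,6)  (8,11)  (14,17)  (13,18)  (17,19)  (20,21)
take (0,3); take (3,5); take (8,11); take (14,17); take (17,19); take (20,21).
Selected 6 shows.

6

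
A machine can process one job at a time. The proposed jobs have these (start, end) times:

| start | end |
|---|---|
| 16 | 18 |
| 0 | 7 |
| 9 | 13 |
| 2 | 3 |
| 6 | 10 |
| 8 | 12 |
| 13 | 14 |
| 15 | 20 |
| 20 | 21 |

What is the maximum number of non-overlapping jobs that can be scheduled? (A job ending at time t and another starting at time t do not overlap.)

Sorted by end: (2,3)  (0,7)  (6,10)  (8,12)  (9,13)  (13,14)  (16,18)  (15,20)  (20,21)
take (2,3); take (6,10); skip (9,13); take (13,14); take (16,18); take (20,21).
Selected 5 jobs.

5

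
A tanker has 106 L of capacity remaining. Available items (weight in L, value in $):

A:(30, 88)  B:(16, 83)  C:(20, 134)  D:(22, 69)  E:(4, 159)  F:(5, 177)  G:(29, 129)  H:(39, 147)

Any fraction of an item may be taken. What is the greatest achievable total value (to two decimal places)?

Ratios (sorted): E 39.75, F 35.40, C 6.70, B 5.19, G 4.45, H 3.77, D 3.14, A 2.93
take E (4 @ 159); take F (5 @ 177); take C (20 @ 134); take B (16 @ 83); take G (29 @ 129); take 32/39 of H → 120.62. Capacity used 106/106.
Total value = 802.62

802.62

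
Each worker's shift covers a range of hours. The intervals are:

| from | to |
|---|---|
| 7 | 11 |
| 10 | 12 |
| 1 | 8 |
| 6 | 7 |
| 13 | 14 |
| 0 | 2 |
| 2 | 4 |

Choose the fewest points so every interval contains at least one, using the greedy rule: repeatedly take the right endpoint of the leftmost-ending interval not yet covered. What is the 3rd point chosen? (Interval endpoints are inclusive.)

Process intervals by earliest right end; each time one isn't hit yet, stab at its right endpoint.
By right end: [0,2]  [2,4]  [6,7]  [1,8]  [7,11]  [10,12]  [13,14]
[0,2] uncovered → point at 2; [6,7] uncovered → point at 7; [10,12] uncovered → point at 12; [13,14] uncovered → point at 14.
Points: 2, 7, 12, 14 (4 total).

12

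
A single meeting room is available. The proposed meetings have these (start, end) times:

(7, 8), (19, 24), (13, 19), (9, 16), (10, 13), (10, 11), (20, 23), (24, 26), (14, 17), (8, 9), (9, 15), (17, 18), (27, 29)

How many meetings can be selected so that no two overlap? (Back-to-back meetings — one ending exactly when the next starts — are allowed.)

Sorted by end: (7,8)  (8,9)  (10,11)  (10,13)  (9,15)  (9,16)  (14,17)  (17,18)  (13,19)  (20,23)  (19,24)  (24,26)  (27,29)
take (7,8); take (8,9); take (10,11); skip (10,13); take (14,17); take (17,18); take (20,23); skip (19,24); take (24,26); take (27,29).
Selected 8 meetings.

8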